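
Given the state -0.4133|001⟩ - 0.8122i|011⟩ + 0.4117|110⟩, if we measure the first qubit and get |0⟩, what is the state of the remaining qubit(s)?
-0.4535|01⟩ - 0.8912i|11⟩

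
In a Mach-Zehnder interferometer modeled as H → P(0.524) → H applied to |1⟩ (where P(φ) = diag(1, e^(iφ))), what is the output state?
(0.06709 - 0.2502i)|0⟩ + (0.9329 + 0.2502i)|1⟩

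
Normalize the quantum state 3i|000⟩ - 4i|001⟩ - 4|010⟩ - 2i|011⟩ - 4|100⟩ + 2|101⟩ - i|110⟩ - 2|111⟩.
0.3586i|000⟩ - 0.4781i|001⟩ - 0.4781|010⟩ - 0.239i|011⟩ - 0.4781|100⟩ + 0.239|101⟩ - 0.1195i|110⟩ - 0.239|111⟩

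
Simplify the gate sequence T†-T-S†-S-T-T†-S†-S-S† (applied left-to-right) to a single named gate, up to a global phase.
S†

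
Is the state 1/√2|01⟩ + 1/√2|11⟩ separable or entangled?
Separable

Writing the state as a|00⟩ + b|01⟩ + c|10⟩ + d|11⟩, it is a product state iff ad − bc = 0.
Here (a, b, c, d) = (0, 1/√2, 0, 1/√2): ad − bc = (0)(1/√2) − (1/√2)(0) = 0, so the state is separable.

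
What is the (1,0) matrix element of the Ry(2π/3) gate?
0.866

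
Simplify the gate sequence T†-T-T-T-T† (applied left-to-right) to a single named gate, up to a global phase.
T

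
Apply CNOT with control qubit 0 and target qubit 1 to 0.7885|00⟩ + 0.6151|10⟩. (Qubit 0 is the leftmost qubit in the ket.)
0.7885|00⟩ + 0.6151|11⟩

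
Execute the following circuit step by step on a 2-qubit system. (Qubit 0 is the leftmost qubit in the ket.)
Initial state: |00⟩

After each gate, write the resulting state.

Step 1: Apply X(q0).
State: |10⟩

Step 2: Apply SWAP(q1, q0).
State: |01⟩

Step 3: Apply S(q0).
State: |01⟩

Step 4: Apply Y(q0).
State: i|11⟩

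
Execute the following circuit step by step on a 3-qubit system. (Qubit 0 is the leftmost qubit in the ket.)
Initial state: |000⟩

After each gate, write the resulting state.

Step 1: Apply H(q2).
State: 1/√2|000⟩ + 1/√2|001⟩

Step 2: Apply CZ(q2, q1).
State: 1/√2|000⟩ + 1/√2|001⟩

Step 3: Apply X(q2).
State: 1/√2|000⟩ + 1/√2|001⟩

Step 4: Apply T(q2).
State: 1/√2|000⟩ + (1/2 + (1/2)i)|001⟩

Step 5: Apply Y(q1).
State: (1/√2)i|010⟩ + (-1/2 + (1/2)i)|011⟩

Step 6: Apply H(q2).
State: (-1/√8 + 0.8536i)|010⟩ + (1/√8 + 0.1464i)|011⟩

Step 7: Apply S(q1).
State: (-0.8536 - (1/√8)i)|010⟩ + (-0.1464 + (1/√8)i)|011⟩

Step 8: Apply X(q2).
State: (-0.1464 + (1/√8)i)|010⟩ + (-0.8536 - (1/√8)i)|011⟩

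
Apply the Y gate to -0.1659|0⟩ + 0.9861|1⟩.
-0.9861i|0⟩ - 0.1659i|1⟩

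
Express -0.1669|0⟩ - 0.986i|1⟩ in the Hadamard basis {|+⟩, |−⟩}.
(-0.118 - 0.6972i)|+⟩ + (-0.118 + 0.6972i)|−⟩

With |ψ⟩ = α|0⟩ + β|1⟩, the Hadamard-basis coefficients are ⟨+|ψ⟩ = (α + β)/√2 and ⟨−|ψ⟩ = (α − β)/√2.
Here α = -0.1669, β = -0.986i: (α + β)/√2 = (-0.118 - 0.6972i), (α − β)/√2 = (-0.118 + 0.6972i).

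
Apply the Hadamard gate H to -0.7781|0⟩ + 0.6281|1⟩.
-0.1061|0⟩ - 0.9943|1⟩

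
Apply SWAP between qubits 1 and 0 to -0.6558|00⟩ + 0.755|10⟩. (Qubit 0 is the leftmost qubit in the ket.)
-0.6558|00⟩ + 0.755|01⟩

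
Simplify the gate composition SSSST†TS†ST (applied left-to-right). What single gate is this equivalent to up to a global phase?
T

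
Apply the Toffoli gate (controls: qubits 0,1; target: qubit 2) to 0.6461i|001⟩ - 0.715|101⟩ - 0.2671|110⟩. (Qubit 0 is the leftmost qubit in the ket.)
0.6461i|001⟩ - 0.715|101⟩ - 0.2671|111⟩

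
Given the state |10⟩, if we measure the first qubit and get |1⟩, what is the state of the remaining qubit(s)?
|0⟩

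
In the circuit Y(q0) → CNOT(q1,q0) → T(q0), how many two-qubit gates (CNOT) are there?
1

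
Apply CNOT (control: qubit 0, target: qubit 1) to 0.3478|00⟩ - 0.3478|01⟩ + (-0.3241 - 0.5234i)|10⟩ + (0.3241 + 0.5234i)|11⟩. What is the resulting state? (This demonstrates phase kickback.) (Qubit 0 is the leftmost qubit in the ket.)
0.3478|00⟩ - 0.3478|01⟩ + (0.3241 + 0.5234i)|10⟩ + (-0.3241 - 0.5234i)|11⟩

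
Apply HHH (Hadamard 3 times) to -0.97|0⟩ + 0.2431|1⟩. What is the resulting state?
-0.514|0⟩ - 0.8578|1⟩

H² = I, so H^3 = H: a single Hadamard. With (a, b) = (-0.97, 0.2431), H gives ((a + b)/√2, (a − b)/√2) = (-0.514, -0.8578).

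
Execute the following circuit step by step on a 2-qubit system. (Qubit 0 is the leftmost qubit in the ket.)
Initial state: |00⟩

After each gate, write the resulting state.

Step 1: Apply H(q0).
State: 1/√2|00⟩ + 1/√2|10⟩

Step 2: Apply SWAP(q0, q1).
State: 1/√2|00⟩ + 1/√2|01⟩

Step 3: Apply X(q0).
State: 1/√2|10⟩ + 1/√2|11⟩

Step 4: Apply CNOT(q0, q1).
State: 1/√2|10⟩ + 1/√2|11⟩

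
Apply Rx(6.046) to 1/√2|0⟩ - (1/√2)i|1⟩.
-0.7858|0⟩ + 0.6185i|1⟩

Rx(6.046) = [[cos(θ/2), −i·sin(θ/2)], [−i·sin(θ/2), cos(θ/2)]]; θ = 6.046, cos(θ/2) ≈ -0.992976, sin(θ/2) ≈ 0.118315.
With a = amp(|0⟩) = 1/√2 and b = amp(|1⟩) = -(1/√2)i:
new amp(|0⟩) = (-0.992976)·a + (-0.118315i)·b = -0.7858
new amp(|1⟩) = (-0.118315i)·a + (-0.992976)·b = 0.6185i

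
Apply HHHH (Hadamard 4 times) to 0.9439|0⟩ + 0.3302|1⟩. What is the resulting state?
0.9439|0⟩ + 0.3302|1⟩

H² = I, so an even number of Hadamards cancels: H^4 = I and the state is unchanged.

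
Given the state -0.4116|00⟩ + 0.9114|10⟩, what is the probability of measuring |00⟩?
0.1694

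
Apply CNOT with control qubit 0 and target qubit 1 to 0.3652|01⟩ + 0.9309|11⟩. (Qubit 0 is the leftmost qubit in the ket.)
0.3652|01⟩ + 0.9309|10⟩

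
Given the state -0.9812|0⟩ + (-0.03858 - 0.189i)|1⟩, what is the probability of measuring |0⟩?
0.9628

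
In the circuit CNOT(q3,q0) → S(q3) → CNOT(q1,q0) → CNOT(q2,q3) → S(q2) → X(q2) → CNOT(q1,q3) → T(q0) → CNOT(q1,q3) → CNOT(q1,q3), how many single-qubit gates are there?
4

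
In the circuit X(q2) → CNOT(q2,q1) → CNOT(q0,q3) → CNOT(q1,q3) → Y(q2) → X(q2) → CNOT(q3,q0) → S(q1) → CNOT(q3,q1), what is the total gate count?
9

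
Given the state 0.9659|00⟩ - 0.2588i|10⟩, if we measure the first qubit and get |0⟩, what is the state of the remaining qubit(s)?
|0⟩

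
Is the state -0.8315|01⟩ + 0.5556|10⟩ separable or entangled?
Entangled

Writing the state as a|00⟩ + b|01⟩ + c|10⟩ + d|11⟩, it is a product state iff ad − bc = 0.
Here (a, b, c, d) = (0, -0.8315, 0.5556, 0): ad − bc = (0)(0) − (-0.8315)(0.5556) = 0.462 ≠ 0, so the state is entangled.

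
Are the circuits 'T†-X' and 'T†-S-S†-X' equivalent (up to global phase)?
Yes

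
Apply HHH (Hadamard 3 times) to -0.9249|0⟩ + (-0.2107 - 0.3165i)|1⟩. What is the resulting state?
(-0.803 - 0.2238i)|0⟩ + (-0.505 + 0.2238i)|1⟩

H² = I, so H^3 = H: a single Hadamard. With (a, b) = (-0.9249, (-0.2107 - 0.3165i)), H gives ((a + b)/√2, (a − b)/√2) = ((-0.803 - 0.2238i), (-0.505 + 0.2238i)).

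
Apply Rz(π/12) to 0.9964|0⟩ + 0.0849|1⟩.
(0.9879 - 0.1301i)|0⟩ + (0.08417 + 0.01108i)|1⟩

Rz(π/12) = [[e^(−iθ/2), 0], [0, e^(iθ/2)]] with e^(±iθ/2) = cos(θ/2) ± i·sin(θ/2); θ = π/12, cos(θ/2) ≈ 0.991445, sin(θ/2) ≈ 0.130526.
With a = amp(|0⟩) = 0.9964 and b = amp(|1⟩) = 0.0849:
new amp(|0⟩) = (0.991445 - 0.130526i)·a = (0.9879 - 0.1301i)
new amp(|1⟩) = (0.991445 + 0.130526i)·b = (0.08417 + 0.01108i)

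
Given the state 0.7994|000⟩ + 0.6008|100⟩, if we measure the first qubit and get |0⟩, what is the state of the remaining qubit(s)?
|00⟩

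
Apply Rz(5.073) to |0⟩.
(-0.8224 - 0.5688i)|0⟩

Rz(5.073) = [[e^(−iθ/2), 0], [0, e^(iθ/2)]] with e^(±iθ/2) = cos(θ/2) ± i·sin(θ/2); θ = 5.073, cos(θ/2) ≈ -0.822449, sin(θ/2) ≈ 0.568838.
With a = amp(|0⟩) = 1 and b = amp(|1⟩) = 0:
new amp(|0⟩) = (-0.822449 - 0.568838i)·a = (-0.8224 - 0.5688i)
new amp(|1⟩) = (-0.822449 + 0.568838i)·b = 0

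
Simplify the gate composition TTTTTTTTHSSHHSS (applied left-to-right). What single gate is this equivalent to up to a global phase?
H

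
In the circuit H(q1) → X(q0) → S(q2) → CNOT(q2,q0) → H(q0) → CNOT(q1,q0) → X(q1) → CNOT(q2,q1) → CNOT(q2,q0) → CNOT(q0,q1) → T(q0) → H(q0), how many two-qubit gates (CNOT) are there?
5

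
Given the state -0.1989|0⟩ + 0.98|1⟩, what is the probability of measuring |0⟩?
0.03956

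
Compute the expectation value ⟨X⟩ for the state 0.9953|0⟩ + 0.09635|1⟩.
0.1918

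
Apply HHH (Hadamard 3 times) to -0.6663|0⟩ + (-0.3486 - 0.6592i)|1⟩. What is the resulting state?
(-0.7176 - 0.4661i)|0⟩ + (-0.2246 + 0.4661i)|1⟩

H² = I, so H^3 = H: a single Hadamard. With (a, b) = (-0.6663, (-0.3486 - 0.6592i)), H gives ((a + b)/√2, (a − b)/√2) = ((-0.7176 - 0.4661i), (-0.2246 + 0.4661i)).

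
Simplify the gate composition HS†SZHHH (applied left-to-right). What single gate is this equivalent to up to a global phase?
X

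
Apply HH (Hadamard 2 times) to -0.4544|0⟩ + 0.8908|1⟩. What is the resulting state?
-0.4544|0⟩ + 0.8908|1⟩

H² = I, so an even number of Hadamards cancels: H^2 = I and the state is unchanged.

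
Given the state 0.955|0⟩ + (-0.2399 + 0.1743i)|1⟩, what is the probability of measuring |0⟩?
0.912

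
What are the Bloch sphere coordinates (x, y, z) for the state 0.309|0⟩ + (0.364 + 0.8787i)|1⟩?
(0.225, 0.543, -0.8091)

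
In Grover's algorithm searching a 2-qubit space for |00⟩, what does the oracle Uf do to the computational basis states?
Uf|x⟩ = -|x⟩ if x = 00, else |x⟩ (phase flip on target)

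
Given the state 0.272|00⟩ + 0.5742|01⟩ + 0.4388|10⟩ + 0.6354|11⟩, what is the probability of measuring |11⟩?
0.4037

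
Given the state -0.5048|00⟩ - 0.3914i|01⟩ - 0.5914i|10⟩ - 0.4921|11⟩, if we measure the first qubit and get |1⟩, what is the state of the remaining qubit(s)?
-0.7687i|0⟩ - 0.6396|1⟩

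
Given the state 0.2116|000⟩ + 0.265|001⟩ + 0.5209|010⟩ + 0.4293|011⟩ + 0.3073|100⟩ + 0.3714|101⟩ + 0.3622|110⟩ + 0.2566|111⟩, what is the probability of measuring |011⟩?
0.1843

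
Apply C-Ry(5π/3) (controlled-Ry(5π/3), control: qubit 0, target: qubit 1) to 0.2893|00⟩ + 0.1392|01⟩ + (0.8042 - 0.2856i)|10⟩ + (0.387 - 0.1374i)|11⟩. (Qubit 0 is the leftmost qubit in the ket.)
0.2893|00⟩ + 0.1392|01⟩ + (-0.89 + 0.316i)|10⟩ + (0.06695 - 0.02381i)|11⟩

C-Ry(5π/3) leaves the control-|0⟩ kets |00⟩, |01⟩ unchanged and applies Ry(5π/3) to qubit 1 on the control-|1⟩ pair (|10⟩, |11⟩).
Ry(5π/3) = [[cos(θ/2), −sin(θ/2)], [sin(θ/2), cos(θ/2)]]; θ = 5π/3, cos(θ/2) ≈ -0.866025, sin(θ/2) ≈ 0.5.
With a = amp(|10⟩) = (0.8042 - 0.2856i) and b = amp(|11⟩) = (0.387 - 0.1374i):
new amp(|10⟩) = (-0.866025)·a + (-0.5)·b = (-0.89 + 0.316i)
new amp(|11⟩) = (0.5)·a + (-0.866025)·b = (0.06695 - 0.02381i)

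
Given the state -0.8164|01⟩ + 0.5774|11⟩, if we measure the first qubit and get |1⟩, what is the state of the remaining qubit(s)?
|1⟩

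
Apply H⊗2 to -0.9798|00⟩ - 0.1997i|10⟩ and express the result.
(-0.4899 - 0.09985i)|00⟩ + (-0.4899 - 0.09985i)|01⟩ + (-0.4899 + 0.09985i)|10⟩ + (-0.4899 + 0.09985i)|11⟩

H⊗2 gives amp(|y⟩) = (1/2) Σ_x (−1)^(x·y) amp(|x⟩), where x·y is the number of positions in which both x and y have a 1.
|00⟩: (-0.9798 - 0.1997i)/2 = (-0.4899 - 0.09985i)
|01⟩: (-0.9798 - 0.1997i)/2 = (-0.4899 - 0.09985i)
|10⟩: (-0.9798 + 0.1997i)/2 = (-0.4899 + 0.09985i)
|11⟩: (-0.9798 + 0.1997i)/2 = (-0.4899 + 0.09985i)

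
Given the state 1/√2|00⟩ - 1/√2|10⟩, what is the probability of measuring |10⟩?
1/2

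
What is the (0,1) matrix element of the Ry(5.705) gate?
-0.2851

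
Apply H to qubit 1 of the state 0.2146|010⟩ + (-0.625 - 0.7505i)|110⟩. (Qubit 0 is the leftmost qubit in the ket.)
0.1517|000⟩ - 0.1517|010⟩ + (-0.4419 - 0.5307i)|100⟩ + (0.4419 + 0.5307i)|110⟩

H on qubit 1 mixes each pair of kets that differ only in qubit 1: amplitudes (a, b) of (|…0…⟩, |…1…⟩) become ((a + b)/√2, (a − b)/√2). Kets absent from the input have amplitude 0.
(|000⟩, |010⟩): (a, b) = (0, 0.2146) → (0.1517, -0.1517)
(|100⟩, |110⟩): (a, b) = (0, (-0.625 - 0.7505i)) → ((-0.4419 - 0.5307i), (0.4419 + 0.5307i))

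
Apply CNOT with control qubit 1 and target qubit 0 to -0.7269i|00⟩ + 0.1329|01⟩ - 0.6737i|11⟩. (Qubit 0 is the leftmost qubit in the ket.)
-0.7269i|00⟩ - 0.6737i|01⟩ + 0.1329|11⟩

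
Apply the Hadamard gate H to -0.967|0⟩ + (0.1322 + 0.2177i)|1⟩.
(-0.5903 + 0.1539i)|0⟩ + (-0.7773 - 0.1539i)|1⟩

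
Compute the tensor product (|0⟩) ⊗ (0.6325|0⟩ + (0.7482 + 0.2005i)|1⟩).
0.6325|00⟩ + (0.7482 + 0.2005i)|01⟩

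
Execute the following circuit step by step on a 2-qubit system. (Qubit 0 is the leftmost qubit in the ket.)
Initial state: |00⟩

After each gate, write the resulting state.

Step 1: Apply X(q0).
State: |10⟩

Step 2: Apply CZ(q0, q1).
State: |10⟩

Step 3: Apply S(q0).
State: i|10⟩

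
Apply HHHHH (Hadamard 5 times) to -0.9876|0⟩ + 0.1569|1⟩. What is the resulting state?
-0.5874|0⟩ - 0.8093|1⟩

H² = I, so H^5 = H: a single Hadamard. With (a, b) = (-0.9876, 0.1569), H gives ((a + b)/√2, (a − b)/√2) = (-0.5874, -0.8093).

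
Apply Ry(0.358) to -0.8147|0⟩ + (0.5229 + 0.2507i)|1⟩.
(-0.8948 - 0.04464i)|0⟩ + (0.3695 + 0.2467i)|1⟩

Ry(0.358) = [[cos(θ/2), −sin(θ/2)], [sin(θ/2), cos(θ/2)]]; θ = 0.358, cos(θ/2) ≈ 0.984022, sin(θ/2) ≈ 0.178046.
With a = amp(|0⟩) = -0.8147 and b = amp(|1⟩) = (0.5229 + 0.2507i):
new amp(|0⟩) = (0.984022)·a + (-0.178046)·b = (-0.8948 - 0.04464i)
new amp(|1⟩) = (0.178046)·a + (0.984022)·b = (0.3695 + 0.2467i)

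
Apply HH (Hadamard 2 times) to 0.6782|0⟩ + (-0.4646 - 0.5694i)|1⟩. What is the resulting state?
0.6782|0⟩ + (-0.4646 - 0.5694i)|1⟩

H² = I, so an even number of Hadamards cancels: H^2 = I and the state is unchanged.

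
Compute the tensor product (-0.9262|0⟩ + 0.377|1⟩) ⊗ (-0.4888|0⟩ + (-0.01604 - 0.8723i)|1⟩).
0.4527|00⟩ + (0.01486 + 0.8079i)|01⟩ - 0.1843|10⟩ + (-0.006047 - 0.3289i)|11⟩

amp(|b₁b₂…⟩) = product of the factor amplitudes for bits b₁, b₂, …; only kets whose every factor amplitude is nonzero survive.
|00⟩: (-0.9262)(-0.4888) = 0.4527
|01⟩: (-0.9262)(-0.01604 - 0.8723i) = (0.01486 + 0.8079i)
|10⟩: (0.377)(-0.4888) = -0.1843
|11⟩: (0.377)(-0.01604 - 0.8723i) = (-0.006047 - 0.3289i)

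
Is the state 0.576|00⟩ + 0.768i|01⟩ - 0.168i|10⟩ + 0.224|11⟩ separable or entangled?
Separable

Writing the state as a|00⟩ + b|01⟩ + c|10⟩ + d|11⟩, it is a product state iff ad − bc = 0.
Here (a, b, c, d) = (0.576, 0.768i, -0.168i, 0.224): ad − bc = (0.576)(0.224) − (0.768i)(-0.168i) = 0, so the state is separable.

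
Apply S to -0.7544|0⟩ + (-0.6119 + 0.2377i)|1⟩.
-0.7544|0⟩ + (-0.2377 - 0.6119i)|1⟩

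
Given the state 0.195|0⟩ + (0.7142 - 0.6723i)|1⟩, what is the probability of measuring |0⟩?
0.03803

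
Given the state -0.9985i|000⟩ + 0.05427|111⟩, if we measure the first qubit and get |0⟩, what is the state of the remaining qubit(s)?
-i|00⟩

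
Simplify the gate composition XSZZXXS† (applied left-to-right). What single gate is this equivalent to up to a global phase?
X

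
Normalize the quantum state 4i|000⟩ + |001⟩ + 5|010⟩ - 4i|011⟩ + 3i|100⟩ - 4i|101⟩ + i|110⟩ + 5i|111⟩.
0.3831i|000⟩ + 0.09578|001⟩ + 0.4789|010⟩ - 0.3831i|011⟩ + 0.2873i|100⟩ - 0.3831i|101⟩ + 0.09578i|110⟩ + 0.4789i|111⟩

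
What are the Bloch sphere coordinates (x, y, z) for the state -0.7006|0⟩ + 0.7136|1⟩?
(-0.9999, 0, -0.01838)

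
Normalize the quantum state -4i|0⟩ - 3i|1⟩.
-0.8i|0⟩ - 0.6i|1⟩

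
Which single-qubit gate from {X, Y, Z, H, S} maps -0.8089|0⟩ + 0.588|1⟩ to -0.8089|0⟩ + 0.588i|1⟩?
S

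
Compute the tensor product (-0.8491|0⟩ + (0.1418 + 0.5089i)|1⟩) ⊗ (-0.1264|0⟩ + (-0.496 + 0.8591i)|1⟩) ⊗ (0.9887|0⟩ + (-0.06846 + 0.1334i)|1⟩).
0.1061|000⟩ + (-0.007348 + 0.01432i)|001⟩ + (0.4164 - 0.7212i)|010⟩ + (0.06848 + 0.1061i)|011⟩ + (-0.01772 - 0.0636i)|100⟩ + (0.009808 + 0.002013i)|101⟩ + (-0.5018 - 0.1291i)|110⟩ + (0.05217 - 0.05876i)|111⟩

amp(|b₁b₂…⟩) = product of the factor amplitudes for bits b₁, b₂, …; only kets whose every factor amplitude is nonzero survive.
|000⟩: (-0.8491)(-0.1264)(0.9887) = 0.1061
|001⟩: (-0.8491)(-0.1264)(-0.06846 + 0.1334i) = (-0.007348 + 0.01432i)
|010⟩: (-0.8491)(-0.496 + 0.8591i)(0.9887) = (0.4164 - 0.7212i)
|011⟩: (-0.8491)(-0.496 + 0.8591i)(-0.06846 + 0.1334i) = (0.06848 + 0.1061i)
|100⟩: (0.1418 + 0.5089i)(-0.1264)(0.9887) = (-0.01772 - 0.0636i)
|101⟩: (0.1418 + 0.5089i)(-0.1264)(-0.06846 + 0.1334i) = (0.009808 + 0.002013i)
|110⟩: (0.1418 + 0.5089i)(-0.496 + 0.8591i)(0.9887) = (-0.5018 - 0.1291i)
|111⟩: (0.1418 + 0.5089i)(-0.496 + 0.8591i)(-0.06846 + 0.1334i) = (0.05217 - 0.05876i)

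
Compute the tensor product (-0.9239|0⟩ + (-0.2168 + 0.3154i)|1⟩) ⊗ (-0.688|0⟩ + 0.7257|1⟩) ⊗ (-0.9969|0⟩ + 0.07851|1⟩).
-0.6337|000⟩ + 0.0499|001⟩ + 0.6684|010⟩ - 0.05264|011⟩ + (-0.1487 + 0.2163i)|100⟩ + (0.01171 - 0.01704i)|101⟩ + (0.1568 - 0.2282i)|110⟩ + (-0.01235 + 0.01797i)|111⟩

amp(|b₁b₂…⟩) = product of the factor amplitudes for bits b₁, b₂, …; only kets whose every factor amplitude is nonzero survive.
|000⟩: (-0.9239)(-0.688)(-0.9969) = -0.6337
|001⟩: (-0.9239)(-0.688)(0.07851) = 0.0499
|010⟩: (-0.9239)(0.7257)(-0.9969) = 0.6684
|011⟩: (-0.9239)(0.7257)(0.07851) = -0.05264
|100⟩: (-0.2168 + 0.3154i)(-0.688)(-0.9969) = (-0.1487 + 0.2163i)
|101⟩: (-0.2168 + 0.3154i)(-0.688)(0.07851) = (0.01171 - 0.01704i)
|110⟩: (-0.2168 + 0.3154i)(0.7257)(-0.9969) = (0.1568 - 0.2282i)
|111⟩: (-0.2168 + 0.3154i)(0.7257)(0.07851) = (-0.01235 + 0.01797i)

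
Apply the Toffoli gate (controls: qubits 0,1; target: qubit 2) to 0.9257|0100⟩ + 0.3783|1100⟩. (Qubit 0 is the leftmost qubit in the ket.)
0.9257|0100⟩ + 0.3783|1110⟩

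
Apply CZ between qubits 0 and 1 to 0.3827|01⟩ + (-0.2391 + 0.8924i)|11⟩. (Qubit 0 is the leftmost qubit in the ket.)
0.3827|01⟩ + (0.2391 - 0.8924i)|11⟩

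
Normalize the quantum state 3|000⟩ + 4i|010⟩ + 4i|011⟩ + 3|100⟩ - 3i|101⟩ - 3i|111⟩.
0.3638|000⟩ + 0.4851i|010⟩ + 0.4851i|011⟩ + 0.3638|100⟩ - 0.3638i|101⟩ - 0.3638i|111⟩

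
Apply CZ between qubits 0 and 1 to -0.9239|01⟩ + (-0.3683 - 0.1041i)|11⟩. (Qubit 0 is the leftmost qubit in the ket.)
-0.9239|01⟩ + (0.3683 + 0.1041i)|11⟩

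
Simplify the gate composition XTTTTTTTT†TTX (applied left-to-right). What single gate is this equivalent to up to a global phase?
I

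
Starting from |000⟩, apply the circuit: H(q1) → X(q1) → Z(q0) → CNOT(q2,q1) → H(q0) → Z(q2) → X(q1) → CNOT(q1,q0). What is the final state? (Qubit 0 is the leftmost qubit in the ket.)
1/2|000⟩ + 1/2|010⟩ + 1/2|100⟩ + 1/2|110⟩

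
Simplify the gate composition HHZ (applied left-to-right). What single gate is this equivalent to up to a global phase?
Z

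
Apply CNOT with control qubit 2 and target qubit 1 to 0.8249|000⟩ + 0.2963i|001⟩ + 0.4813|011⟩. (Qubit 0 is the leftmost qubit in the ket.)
0.8249|000⟩ + 0.4813|001⟩ + 0.2963i|011⟩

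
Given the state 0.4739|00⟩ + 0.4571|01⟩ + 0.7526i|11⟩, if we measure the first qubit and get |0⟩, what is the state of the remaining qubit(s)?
0.7197|0⟩ + 0.6942|1⟩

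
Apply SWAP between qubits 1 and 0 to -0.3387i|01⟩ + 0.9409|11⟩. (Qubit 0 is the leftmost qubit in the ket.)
-0.3387i|10⟩ + 0.9409|11⟩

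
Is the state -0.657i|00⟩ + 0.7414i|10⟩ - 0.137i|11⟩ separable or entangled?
Entangled

Writing the state as a|00⟩ + b|01⟩ + c|10⟩ + d|11⟩, it is a product state iff ad − bc = 0.
Here (a, b, c, d) = (-0.657i, 0, 0.7414i, -0.137i): ad − bc = (-0.657i)(-0.137i) − (0)(0.7414i) = -0.09001 ≠ 0, so the state is entangled.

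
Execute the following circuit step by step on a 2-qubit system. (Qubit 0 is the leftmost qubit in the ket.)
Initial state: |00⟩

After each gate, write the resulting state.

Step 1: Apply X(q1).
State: |01⟩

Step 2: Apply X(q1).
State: |00⟩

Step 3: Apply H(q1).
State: 1/√2|00⟩ + 1/√2|01⟩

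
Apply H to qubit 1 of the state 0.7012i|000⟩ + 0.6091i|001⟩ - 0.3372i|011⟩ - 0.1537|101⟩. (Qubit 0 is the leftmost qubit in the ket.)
0.4958i|000⟩ + 0.1923i|001⟩ + 0.4958i|010⟩ + 0.6691i|011⟩ - 0.1087|101⟩ - 0.1087|111⟩

H on qubit 1 mixes each pair of kets that differ only in qubit 1: amplitudes (a, b) of (|…0…⟩, |…1…⟩) become ((a + b)/√2, (a − b)/√2). Kets absent from the input have amplitude 0.
(|000⟩, |010⟩): (a, b) = (0.7012i, 0) → (0.4958i, 0.4958i)
(|001⟩, |011⟩): (a, b) = (0.6091i, -0.3372i) → (0.1923i, 0.6691i)
(|101⟩, |111⟩): (a, b) = (-0.1537, 0) → (-0.1087, -0.1087)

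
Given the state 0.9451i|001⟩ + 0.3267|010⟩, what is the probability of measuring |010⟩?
0.1067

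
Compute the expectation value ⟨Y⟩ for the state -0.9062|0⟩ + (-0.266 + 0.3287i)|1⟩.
-0.5957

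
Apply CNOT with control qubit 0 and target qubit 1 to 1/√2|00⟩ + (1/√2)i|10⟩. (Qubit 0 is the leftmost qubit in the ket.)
1/√2|00⟩ + (1/√2)i|11⟩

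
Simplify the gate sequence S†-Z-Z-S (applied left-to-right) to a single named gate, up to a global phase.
I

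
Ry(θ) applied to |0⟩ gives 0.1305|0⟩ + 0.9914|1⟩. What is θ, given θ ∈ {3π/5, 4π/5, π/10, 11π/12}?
11π/12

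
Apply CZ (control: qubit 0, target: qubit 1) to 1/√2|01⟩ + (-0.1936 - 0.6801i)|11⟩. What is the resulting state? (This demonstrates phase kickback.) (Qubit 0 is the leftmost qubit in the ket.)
1/√2|01⟩ + (0.1936 + 0.6801i)|11⟩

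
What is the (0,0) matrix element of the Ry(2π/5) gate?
0.809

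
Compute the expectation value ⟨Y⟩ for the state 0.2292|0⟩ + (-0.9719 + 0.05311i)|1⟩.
0.02435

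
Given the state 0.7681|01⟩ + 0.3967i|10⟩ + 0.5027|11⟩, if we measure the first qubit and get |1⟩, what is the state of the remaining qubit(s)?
0.6195i|0⟩ + 0.785|1⟩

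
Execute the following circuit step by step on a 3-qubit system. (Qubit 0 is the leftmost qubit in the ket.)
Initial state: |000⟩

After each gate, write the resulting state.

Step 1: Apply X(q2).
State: |001⟩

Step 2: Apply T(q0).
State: |001⟩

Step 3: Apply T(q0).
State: |001⟩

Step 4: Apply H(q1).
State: 1/√2|001⟩ + 1/√2|011⟩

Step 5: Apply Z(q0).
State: 1/√2|001⟩ + 1/√2|011⟩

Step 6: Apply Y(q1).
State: -(1/√2)i|001⟩ + (1/√2)i|011⟩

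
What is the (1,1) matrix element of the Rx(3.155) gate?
-0.006704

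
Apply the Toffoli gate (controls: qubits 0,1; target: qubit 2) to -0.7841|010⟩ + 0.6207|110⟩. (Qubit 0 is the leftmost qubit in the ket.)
-0.7841|010⟩ + 0.6207|111⟩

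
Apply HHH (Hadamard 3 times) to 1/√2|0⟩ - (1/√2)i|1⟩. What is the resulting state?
(1/2 - (1/2)i)|0⟩ + (1/2 + (1/2)i)|1⟩

H² = I, so H^3 = H: a single Hadamard. With (a, b) = (1/√2, -(1/√2)i), H gives ((a + b)/√2, (a − b)/√2) = ((1/2 - (1/2)i), (1/2 + (1/2)i)).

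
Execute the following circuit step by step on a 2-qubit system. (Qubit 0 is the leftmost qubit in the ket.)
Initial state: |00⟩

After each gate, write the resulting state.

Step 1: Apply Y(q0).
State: i|10⟩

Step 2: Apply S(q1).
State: i|10⟩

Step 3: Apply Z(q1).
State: i|10⟩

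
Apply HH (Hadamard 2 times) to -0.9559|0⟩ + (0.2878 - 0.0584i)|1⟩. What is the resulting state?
-0.9559|0⟩ + (0.2878 - 0.0584i)|1⟩

H² = I, so an even number of Hadamards cancels: H^2 = I and the state is unchanged.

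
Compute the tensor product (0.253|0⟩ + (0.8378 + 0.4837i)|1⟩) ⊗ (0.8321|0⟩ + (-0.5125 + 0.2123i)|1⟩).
0.2105|00⟩ + (-0.1297 + 0.05371i)|01⟩ + (0.6971 + 0.4025i)|10⟩ + (-0.5321 - 0.07003i)|11⟩

amp(|b₁b₂…⟩) = product of the factor amplitudes for bits b₁, b₂, …; only kets whose every factor amplitude is nonzero survive.
|00⟩: (0.253)(0.8321) = 0.2105
|01⟩: (0.253)(-0.5125 + 0.2123i) = (-0.1297 + 0.05371i)
|10⟩: (0.8378 + 0.4837i)(0.8321) = (0.6971 + 0.4025i)
|11⟩: (0.8378 + 0.4837i)(-0.5125 + 0.2123i) = (-0.5321 - 0.07003i)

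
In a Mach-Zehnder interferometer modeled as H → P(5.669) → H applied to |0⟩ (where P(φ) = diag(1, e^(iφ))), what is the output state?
(0.9086 - 0.2881i)|0⟩ + (0.09138 + 0.2881i)|1⟩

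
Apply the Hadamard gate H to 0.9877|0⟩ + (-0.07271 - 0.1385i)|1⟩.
(0.647 - 0.09793i)|0⟩ + (0.7498 + 0.09793i)|1⟩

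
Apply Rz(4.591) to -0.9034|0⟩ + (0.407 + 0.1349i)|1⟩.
(0.5989 + 0.6764i)|0⟩ + (-0.3708 + 0.2153i)|1⟩

Rz(4.591) = [[e^(−iθ/2), 0], [0, e^(iθ/2)]] with e^(±iθ/2) = cos(θ/2) ± i·sin(θ/2); θ = 4.591, cos(θ/2) ≈ -0.662914, sin(θ/2) ≈ 0.748696.
With a = amp(|0⟩) = -0.9034 and b = amp(|1⟩) = (0.407 + 0.1349i):
new amp(|0⟩) = (-0.662914 - 0.748696i)·a = (0.5989 + 0.6764i)
new amp(|1⟩) = (-0.662914 + 0.748696i)·b = (-0.3708 + 0.2153i)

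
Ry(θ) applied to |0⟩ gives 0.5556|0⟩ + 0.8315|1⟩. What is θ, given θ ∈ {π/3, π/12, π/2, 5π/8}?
5π/8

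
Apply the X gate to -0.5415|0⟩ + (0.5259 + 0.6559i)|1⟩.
(0.5259 + 0.6559i)|0⟩ - 0.5415|1⟩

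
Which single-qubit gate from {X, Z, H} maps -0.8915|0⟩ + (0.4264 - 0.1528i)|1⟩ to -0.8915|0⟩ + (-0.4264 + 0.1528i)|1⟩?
Z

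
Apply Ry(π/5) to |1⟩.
-0.309|0⟩ + 0.9511|1⟩

Ry(π/5) = [[cos(θ/2), −sin(θ/2)], [sin(θ/2), cos(θ/2)]]; θ = π/5, cos(θ/2) ≈ 0.951057, sin(θ/2) ≈ 0.309017.
With a = amp(|0⟩) = 0 and b = amp(|1⟩) = 1:
new amp(|0⟩) = (0.951057)·a + (-0.309017)·b = -0.309
new amp(|1⟩) = (0.309017)·a + (0.951057)·b = 0.9511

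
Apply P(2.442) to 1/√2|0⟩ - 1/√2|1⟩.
1/√2|0⟩ + (0.541 - 0.4553i)|1⟩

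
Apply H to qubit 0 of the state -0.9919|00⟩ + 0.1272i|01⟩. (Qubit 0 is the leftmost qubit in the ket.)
-0.7014|00⟩ + 0.08994i|01⟩ - 0.7014|10⟩ + 0.08994i|11⟩

H on qubit 0 mixes each pair of kets that differ only in qubit 0: amplitudes (a, b) of (|…0…⟩, |…1…⟩) become ((a + b)/√2, (a − b)/√2). Kets absent from the input have amplitude 0.
(|00⟩, |10⟩): (a, b) = (-0.9919, 0) → (-0.7014, -0.7014)
(|01⟩, |11⟩): (a, b) = (0.1272i, 0) → (0.08994i, 0.08994i)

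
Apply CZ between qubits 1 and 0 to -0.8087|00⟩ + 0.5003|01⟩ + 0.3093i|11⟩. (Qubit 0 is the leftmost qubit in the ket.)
-0.8087|00⟩ + 0.5003|01⟩ - 0.3093i|11⟩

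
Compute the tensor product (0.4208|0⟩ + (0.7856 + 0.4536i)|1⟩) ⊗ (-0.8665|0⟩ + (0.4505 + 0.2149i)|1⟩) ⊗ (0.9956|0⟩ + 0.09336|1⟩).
-0.363|000⟩ - 0.03404|001⟩ + (0.1887 + 0.09003i)|010⟩ + (0.0177 + 0.008443i)|011⟩ + (-0.6777 - 0.3913i)|100⟩ + (-0.06355 - 0.03669i)|101⟩ + (0.2553 + 0.3715i)|110⟩ + (0.02394 + 0.03484i)|111⟩

amp(|b₁b₂…⟩) = product of the factor amplitudes for bits b₁, b₂, …; only kets whose every factor amplitude is nonzero survive.
|000⟩: (0.4208)(-0.8665)(0.9956) = -0.363
|001⟩: (0.4208)(-0.8665)(0.09336) = -0.03404
|010⟩: (0.4208)(0.4505 + 0.2149i)(0.9956) = (0.1887 + 0.09003i)
|011⟩: (0.4208)(0.4505 + 0.2149i)(0.09336) = (0.0177 + 0.008443i)
|100⟩: (0.7856 + 0.4536i)(-0.8665)(0.9956) = (-0.6777 - 0.3913i)
|101⟩: (0.7856 + 0.4536i)(-0.8665)(0.09336) = (-0.06355 - 0.03669i)
|110⟩: (0.7856 + 0.4536i)(0.4505 + 0.2149i)(0.9956) = (0.2553 + 0.3715i)
|111⟩: (0.7856 + 0.4536i)(0.4505 + 0.2149i)(0.09336) = (0.02394 + 0.03484i)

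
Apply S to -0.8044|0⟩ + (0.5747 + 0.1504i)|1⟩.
-0.8044|0⟩ + (-0.1504 + 0.5747i)|1⟩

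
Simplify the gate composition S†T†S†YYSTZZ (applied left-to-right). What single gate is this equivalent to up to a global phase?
S†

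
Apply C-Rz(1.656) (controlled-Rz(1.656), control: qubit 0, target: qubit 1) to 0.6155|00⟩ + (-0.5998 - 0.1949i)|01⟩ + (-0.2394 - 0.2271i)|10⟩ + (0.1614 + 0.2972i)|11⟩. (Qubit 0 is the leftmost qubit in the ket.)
0.6155|00⟩ + (-0.5998 - 0.1949i)|01⟩ + (-0.3292 + 0.02274i)|10⟩ + (-0.1097 + 0.3199i)|11⟩

C-Rz(1.656) leaves the control-|0⟩ kets |00⟩, |01⟩ unchanged and applies Rz(1.656) to qubit 1 on the control-|1⟩ pair (|10⟩, |11⟩).
Rz(1.656) = [[e^(−iθ/2), 0], [0, e^(iθ/2)]] with e^(±iθ/2) = cos(θ/2) ± i·sin(θ/2); θ = 1.656, cos(θ/2) ≈ 0.67635, sin(θ/2) ≈ 0.73658.
With a = amp(|10⟩) = (-0.2394 - 0.2271i) and b = amp(|11⟩) = (0.1614 + 0.2972i):
new amp(|10⟩) = (0.67635 - 0.73658i)·a = (-0.3292 + 0.02274i)
new amp(|11⟩) = (0.67635 + 0.73658i)·b = (-0.1097 + 0.3199i)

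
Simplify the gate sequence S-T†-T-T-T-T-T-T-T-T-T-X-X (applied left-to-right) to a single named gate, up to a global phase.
S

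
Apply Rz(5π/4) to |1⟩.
(-0.3827 + 0.9239i)|1⟩

Rz(5π/4) = [[e^(−iθ/2), 0], [0, e^(iθ/2)]] with e^(±iθ/2) = cos(θ/2) ± i·sin(θ/2); θ = 5π/4, cos(θ/2) ≈ -0.382683, sin(θ/2) ≈ 0.92388.
With a = amp(|0⟩) = 0 and b = amp(|1⟩) = 1:
new amp(|0⟩) = (-0.382683 - 0.92388i)·a = 0
new amp(|1⟩) = (-0.382683 + 0.92388i)·b = (-0.3827 + 0.9239i)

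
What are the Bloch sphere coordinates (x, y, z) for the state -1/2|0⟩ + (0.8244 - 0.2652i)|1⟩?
(-0.8244, 0.2652, -0.5)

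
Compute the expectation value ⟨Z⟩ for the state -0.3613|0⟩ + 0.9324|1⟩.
-0.7388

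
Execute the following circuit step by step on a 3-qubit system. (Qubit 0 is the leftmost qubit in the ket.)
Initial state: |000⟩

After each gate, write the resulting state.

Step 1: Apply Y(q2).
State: i|001⟩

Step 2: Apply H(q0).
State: (1/√2)i|001⟩ + (1/√2)i|101⟩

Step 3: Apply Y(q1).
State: -1/√2|011⟩ - 1/√2|111⟩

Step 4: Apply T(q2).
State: (-1/2 - (1/2)i)|011⟩ + (-1/2 - (1/2)i)|111⟩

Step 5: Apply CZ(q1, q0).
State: (-1/2 - (1/2)i)|011⟩ + (1/2 + (1/2)i)|111⟩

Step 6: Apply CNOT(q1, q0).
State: (1/2 + (1/2)i)|011⟩ + (-1/2 - (1/2)i)|111⟩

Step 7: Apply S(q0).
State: (1/2 + (1/2)i)|011⟩ + (1/2 - (1/2)i)|111⟩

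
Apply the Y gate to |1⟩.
-i|0⟩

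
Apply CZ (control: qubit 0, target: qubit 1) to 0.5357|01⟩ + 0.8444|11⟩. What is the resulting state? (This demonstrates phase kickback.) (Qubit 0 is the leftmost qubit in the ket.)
0.5357|01⟩ - 0.8444|11⟩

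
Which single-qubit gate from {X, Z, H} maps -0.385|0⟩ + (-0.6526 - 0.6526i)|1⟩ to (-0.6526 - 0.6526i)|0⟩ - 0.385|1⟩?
X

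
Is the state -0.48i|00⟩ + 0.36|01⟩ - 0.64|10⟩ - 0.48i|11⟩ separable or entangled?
Separable

Writing the state as a|00⟩ + b|01⟩ + c|10⟩ + d|11⟩, it is a product state iff ad − bc = 0.
Here (a, b, c, d) = (-0.48i, 0.36, -0.64, -0.48i): ad − bc = (-0.48i)(-0.48i) − (0.36)(-0.64) = 0, so the state is separable.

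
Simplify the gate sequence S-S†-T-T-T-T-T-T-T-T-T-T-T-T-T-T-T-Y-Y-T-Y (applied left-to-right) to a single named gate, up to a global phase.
Y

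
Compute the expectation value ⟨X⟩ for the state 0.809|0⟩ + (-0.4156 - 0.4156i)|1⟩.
-0.6724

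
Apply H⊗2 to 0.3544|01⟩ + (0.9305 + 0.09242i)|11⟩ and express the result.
(0.6425 + 0.04621i)|00⟩ + (-0.6425 - 0.04621i)|01⟩ + (-0.2881 - 0.04621i)|10⟩ + (0.2881 + 0.04621i)|11⟩

H⊗2 gives amp(|y⟩) = (1/2) Σ_x (−1)^(x·y) amp(|x⟩), where x·y is the number of positions in which both x and y have a 1.
|00⟩: (0.3544 + (0.9305 + 0.09242i))/2 = (0.6425 + 0.04621i)
|01⟩: (-0.3544 - (0.9305 + 0.09242i))/2 = (-0.6425 - 0.04621i)
|10⟩: (0.3544 - (0.9305 + 0.09242i))/2 = (-0.2881 - 0.04621i)
|11⟩: (-0.3544 + (0.9305 + 0.09242i))/2 = (0.2881 + 0.04621i)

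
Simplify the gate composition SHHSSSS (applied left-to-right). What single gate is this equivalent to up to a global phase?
S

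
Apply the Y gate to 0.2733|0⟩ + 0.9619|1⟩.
-0.9619i|0⟩ + 0.2733i|1⟩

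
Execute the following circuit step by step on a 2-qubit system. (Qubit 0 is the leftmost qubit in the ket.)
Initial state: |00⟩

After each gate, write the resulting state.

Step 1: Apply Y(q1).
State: i|01⟩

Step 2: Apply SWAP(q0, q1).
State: i|10⟩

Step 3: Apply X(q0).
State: i|00⟩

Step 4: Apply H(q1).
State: (1/√2)i|00⟩ + (1/√2)i|01⟩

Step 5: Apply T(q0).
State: (1/√2)i|00⟩ + (1/√2)i|01⟩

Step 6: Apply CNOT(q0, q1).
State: (1/√2)i|00⟩ + (1/√2)i|01⟩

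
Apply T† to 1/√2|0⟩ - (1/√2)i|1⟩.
1/√2|0⟩ + (-1/2 - (1/2)i)|1⟩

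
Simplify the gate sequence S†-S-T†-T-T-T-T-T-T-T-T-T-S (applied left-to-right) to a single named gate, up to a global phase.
S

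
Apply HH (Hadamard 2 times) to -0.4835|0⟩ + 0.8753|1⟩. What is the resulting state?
-0.4835|0⟩ + 0.8753|1⟩

H² = I, so an even number of Hadamards cancels: H^2 = I and the state is unchanged.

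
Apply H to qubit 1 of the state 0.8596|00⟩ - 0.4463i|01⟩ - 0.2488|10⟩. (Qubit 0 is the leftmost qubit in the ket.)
(0.6078 - 0.3156i)|00⟩ + (0.6078 + 0.3156i)|01⟩ - 0.1759|10⟩ - 0.1759|11⟩

H on qubit 1 mixes each pair of kets that differ only in qubit 1: amplitudes (a, b) of (|…0…⟩, |…1…⟩) become ((a + b)/√2, (a − b)/√2). Kets absent from the input have amplitude 0.
(|00⟩, |01⟩): (a, b) = (0.8596, -0.4463i) → ((0.6078 - 0.3156i), (0.6078 + 0.3156i))
(|10⟩, |11⟩): (a, b) = (-0.2488, 0) → (-0.1759, -0.1759)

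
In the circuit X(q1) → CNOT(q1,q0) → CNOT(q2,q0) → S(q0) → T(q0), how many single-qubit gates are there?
3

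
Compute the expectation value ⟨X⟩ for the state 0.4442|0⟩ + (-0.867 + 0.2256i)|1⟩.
-0.7702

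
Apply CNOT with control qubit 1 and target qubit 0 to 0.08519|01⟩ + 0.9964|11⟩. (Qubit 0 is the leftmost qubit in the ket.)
0.9964|01⟩ + 0.08519|11⟩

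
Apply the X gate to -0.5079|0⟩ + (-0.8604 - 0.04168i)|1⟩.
(-0.8604 - 0.04168i)|0⟩ - 0.5079|1⟩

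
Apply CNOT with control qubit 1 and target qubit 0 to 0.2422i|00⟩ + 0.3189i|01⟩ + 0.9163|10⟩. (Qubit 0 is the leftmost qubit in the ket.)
0.2422i|00⟩ + 0.9163|10⟩ + 0.3189i|11⟩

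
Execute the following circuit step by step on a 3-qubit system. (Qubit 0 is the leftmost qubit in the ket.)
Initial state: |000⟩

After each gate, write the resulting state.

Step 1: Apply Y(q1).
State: i|010⟩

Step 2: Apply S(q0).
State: i|010⟩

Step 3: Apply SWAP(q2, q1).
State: i|001⟩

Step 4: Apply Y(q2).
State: |000⟩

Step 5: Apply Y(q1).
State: i|010⟩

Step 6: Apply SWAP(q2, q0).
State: i|010⟩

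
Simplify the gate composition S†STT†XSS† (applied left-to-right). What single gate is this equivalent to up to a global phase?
X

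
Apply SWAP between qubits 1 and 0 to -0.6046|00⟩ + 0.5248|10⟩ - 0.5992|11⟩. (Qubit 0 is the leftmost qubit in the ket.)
-0.6046|00⟩ + 0.5248|01⟩ - 0.5992|11⟩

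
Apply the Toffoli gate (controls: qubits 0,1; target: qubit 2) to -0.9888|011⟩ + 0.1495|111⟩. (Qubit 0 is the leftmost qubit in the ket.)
-0.9888|011⟩ + 0.1495|110⟩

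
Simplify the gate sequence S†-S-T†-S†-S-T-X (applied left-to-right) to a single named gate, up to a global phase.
X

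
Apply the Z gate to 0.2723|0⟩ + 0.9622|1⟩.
0.2723|0⟩ - 0.9622|1⟩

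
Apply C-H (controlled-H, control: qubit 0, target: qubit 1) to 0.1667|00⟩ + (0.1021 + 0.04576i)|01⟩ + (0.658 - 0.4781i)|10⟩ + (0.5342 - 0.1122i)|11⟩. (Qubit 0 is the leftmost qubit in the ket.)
0.1667|00⟩ + (0.1021 + 0.04576i)|01⟩ + (0.843 - 0.4174i)|10⟩ + (0.08754 - 0.2587i)|11⟩

C-H leaves the control-|0⟩ kets |00⟩, |01⟩ unchanged and applies H to qubit 1 on the control-|1⟩ pair (|10⟩, |11⟩).
H = [[1/√2, 1/√2], [1/√2, -1/√2]].
With a = amp(|10⟩) = (0.658 - 0.4781i) and b = amp(|11⟩) = (0.5342 - 0.1122i):
new amp(|10⟩) = (1/√2)·a + (1/√2)·b = (0.843 - 0.4174i)
new amp(|11⟩) = (1/√2)·a + (-1/√2)·b = (0.08754 - 0.2587i)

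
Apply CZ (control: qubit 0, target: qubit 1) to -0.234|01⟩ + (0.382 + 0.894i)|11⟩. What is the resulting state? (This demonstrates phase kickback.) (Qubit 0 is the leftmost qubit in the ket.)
-0.234|01⟩ + (-0.382 - 0.894i)|11⟩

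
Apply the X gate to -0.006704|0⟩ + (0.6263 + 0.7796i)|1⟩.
(0.6263 + 0.7796i)|0⟩ - 0.006704|1⟩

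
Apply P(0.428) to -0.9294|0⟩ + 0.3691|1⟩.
-0.9294|0⟩ + (0.3358 + 0.1532i)|1⟩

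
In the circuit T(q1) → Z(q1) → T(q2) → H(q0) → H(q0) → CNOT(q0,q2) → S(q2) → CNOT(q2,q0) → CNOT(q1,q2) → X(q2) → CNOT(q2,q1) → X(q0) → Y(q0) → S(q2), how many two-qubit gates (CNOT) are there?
4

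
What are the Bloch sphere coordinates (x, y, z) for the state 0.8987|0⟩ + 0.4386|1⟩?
(0.7883, 0, 0.6153)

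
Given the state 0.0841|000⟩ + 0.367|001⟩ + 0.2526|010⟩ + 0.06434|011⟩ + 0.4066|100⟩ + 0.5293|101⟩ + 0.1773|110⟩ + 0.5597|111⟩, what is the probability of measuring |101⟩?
0.2802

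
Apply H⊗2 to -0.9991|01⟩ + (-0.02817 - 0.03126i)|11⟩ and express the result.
(-0.5136 - 0.01563i)|00⟩ + (0.5136 + 0.01563i)|01⟩ + (-0.4855 + 0.01563i)|10⟩ + (0.4855 - 0.01563i)|11⟩

H⊗2 gives amp(|y⟩) = (1/2) Σ_x (−1)^(x·y) amp(|x⟩), where x·y is the number of positions in which both x and y have a 1.
|00⟩: (-0.9991 + (-0.02817 - 0.03126i))/2 = (-0.5136 - 0.01563i)
|01⟩: (0.9991 - (-0.02817 - 0.03126i))/2 = (0.5136 + 0.01563i)
|10⟩: (-0.9991 - (-0.02817 - 0.03126i))/2 = (-0.4855 + 0.01563i)
|11⟩: (0.9991 + (-0.02817 - 0.03126i))/2 = (0.4855 - 0.01563i)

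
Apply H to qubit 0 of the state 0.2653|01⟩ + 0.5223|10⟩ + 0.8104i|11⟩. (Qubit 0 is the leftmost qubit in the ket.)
0.3693|00⟩ + (0.1876 + 0.573i)|01⟩ - 0.3693|10⟩ + (0.1876 - 0.573i)|11⟩

H on qubit 0 mixes each pair of kets that differ only in qubit 0: amplitudes (a, b) of (|…0…⟩, |…1…⟩) become ((a + b)/√2, (a − b)/√2). Kets absent from the input have amplitude 0.
(|00⟩, |10⟩): (a, b) = (0, 0.5223) → (0.3693, -0.3693)
(|01⟩, |11⟩): (a, b) = (0.2653, 0.8104i) → ((0.1876 + 0.573i), (0.1876 - 0.573i))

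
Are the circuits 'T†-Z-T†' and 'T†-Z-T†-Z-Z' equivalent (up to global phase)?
Yes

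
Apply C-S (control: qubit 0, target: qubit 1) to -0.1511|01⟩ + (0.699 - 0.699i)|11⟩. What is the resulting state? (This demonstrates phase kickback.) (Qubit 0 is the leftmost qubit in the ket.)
-0.1511|01⟩ + (0.699 + 0.699i)|11⟩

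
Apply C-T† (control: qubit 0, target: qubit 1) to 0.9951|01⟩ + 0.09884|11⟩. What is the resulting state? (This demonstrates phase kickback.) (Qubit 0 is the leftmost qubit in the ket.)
0.9951|01⟩ + (0.06989 - 0.06989i)|11⟩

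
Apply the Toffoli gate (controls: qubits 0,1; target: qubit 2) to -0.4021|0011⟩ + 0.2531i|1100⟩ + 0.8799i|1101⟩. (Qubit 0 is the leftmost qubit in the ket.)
-0.4021|0011⟩ + 0.2531i|1110⟩ + 0.8799i|1111⟩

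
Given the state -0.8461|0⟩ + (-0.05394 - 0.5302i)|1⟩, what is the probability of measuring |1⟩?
0.284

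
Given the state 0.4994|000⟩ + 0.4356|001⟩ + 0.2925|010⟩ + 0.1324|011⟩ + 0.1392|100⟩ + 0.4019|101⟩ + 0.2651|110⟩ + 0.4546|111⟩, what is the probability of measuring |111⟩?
0.2067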